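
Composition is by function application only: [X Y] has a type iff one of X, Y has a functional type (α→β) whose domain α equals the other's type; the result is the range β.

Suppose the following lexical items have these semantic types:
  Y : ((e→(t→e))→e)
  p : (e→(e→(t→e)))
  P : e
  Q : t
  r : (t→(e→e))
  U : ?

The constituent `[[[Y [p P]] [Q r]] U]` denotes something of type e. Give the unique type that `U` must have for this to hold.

[[[Y [p P]] [Q r]] U] must have type e. The sister [[Y [p P]] [Q r]] has type e; that is not a function onto e, so U must be the functor, of type (e→e).

(e→e)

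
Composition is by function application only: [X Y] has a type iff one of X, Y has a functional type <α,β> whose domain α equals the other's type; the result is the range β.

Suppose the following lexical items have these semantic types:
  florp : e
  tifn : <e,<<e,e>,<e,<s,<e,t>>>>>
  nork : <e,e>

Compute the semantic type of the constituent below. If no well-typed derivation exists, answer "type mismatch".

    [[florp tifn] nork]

[florp tifn]: <e,<<e,e>,<e,<s,<e,t>>>>> applied to e yields <<e,e>,<e,<s,<e,t>>>>.
[[florp tifn] nork]: <<e,e>,<e,<s,<e,t>>>> applied to <e,e> yields <e,<s,<e,t>>>.

<e,<s,<e,t>>>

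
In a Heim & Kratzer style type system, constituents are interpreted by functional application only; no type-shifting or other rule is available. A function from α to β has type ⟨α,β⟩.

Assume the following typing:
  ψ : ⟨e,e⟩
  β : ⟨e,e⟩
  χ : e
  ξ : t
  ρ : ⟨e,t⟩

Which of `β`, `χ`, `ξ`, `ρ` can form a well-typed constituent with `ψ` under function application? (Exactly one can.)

χ

β : ⟨e,e⟩ — ψ needs e; β needs e; neither fits.
χ — combines: ψ : ⟨e,e⟩ takes χ : e as argument, giving e.
ξ : t — ψ needs e; ξ needs nothing (atomic); neither fits.
ρ : ⟨e,t⟩ — ψ needs e; ρ needs e; neither fits.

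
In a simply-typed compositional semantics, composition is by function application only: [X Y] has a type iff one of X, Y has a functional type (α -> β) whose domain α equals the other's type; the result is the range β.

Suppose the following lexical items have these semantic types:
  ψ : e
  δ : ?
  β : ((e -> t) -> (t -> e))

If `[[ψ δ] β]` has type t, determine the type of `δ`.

[[ψ δ] β] is required to be t. β : ((e -> t) -> (t -> e)) cannot yield t as functor, so [ψ δ] : (((e -> t) -> (t -> e)) -> t).
[ψ δ] is required to be (((e -> t) -> (t -> e)) -> t). ψ : e cannot yield (((e -> t) -> (t -> e)) -> t) as functor, so δ : (e -> (((e -> t) -> (t -> e)) -> t)).

(e -> (((e -> t) -> (t -> e)) -> t))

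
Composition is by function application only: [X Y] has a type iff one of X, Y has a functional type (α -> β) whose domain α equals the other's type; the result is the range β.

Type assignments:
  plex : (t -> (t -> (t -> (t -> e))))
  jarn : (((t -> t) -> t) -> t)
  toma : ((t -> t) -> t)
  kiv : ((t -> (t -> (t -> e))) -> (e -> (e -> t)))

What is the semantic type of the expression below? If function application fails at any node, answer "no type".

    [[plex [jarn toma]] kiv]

[jarn toma]: functor jarn : (((t -> t) -> t) -> t), argument toma : ((t -> t) -> t); result t.
[plex [jarn toma]]: functor plex : (t -> (t -> (t -> (t -> e)))), argument [jarn toma] : t; result (t -> (t -> (t -> e))).
[[plex [jarn toma]] kiv]: functor kiv : ((t -> (t -> (t -> e))) -> (e -> (e -> t))), argument [plex [jarn toma]] : (t -> (t -> (t -> e))); result (e -> (e -> t)).

(e -> (e -> t))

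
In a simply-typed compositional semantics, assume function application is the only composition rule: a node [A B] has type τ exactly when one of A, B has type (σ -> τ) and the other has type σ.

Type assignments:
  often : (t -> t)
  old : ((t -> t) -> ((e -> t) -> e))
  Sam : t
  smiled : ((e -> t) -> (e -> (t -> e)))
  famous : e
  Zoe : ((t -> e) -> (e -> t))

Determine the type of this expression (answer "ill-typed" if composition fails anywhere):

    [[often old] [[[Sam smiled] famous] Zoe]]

ill-typed

[often old]: functor old : ((t -> t) -> ((e -> t) -> e)), argument often : (t -> t); result ((e -> t) -> e).
[Sam smiled]: t and ((e -> t) -> (e -> (t -> e))) cannot combine by function application — type clash.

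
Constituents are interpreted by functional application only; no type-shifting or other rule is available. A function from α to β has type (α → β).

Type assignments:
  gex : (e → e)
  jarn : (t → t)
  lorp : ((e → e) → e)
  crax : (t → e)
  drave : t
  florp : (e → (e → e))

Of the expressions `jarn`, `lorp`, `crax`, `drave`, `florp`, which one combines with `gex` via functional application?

jarn : (t → t) — neither side's domain matches the other.
lorp — combines: lorp : ((e → e) → e) takes gex : (e → e) as argument, giving e.
crax : (t → e) — neither side's domain matches the other.
drave : t — neither side's domain matches the other.
florp : (e → (e → e)) — neither side's domain matches the other.

lorp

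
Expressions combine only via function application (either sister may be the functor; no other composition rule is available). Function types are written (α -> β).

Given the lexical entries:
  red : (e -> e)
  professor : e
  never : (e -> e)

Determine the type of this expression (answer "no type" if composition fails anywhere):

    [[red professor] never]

e

At [red professor], red : (e -> e) takes professor : e, giving e.
At [[red professor] never], never : (e -> e) takes [red professor] : e, giving e.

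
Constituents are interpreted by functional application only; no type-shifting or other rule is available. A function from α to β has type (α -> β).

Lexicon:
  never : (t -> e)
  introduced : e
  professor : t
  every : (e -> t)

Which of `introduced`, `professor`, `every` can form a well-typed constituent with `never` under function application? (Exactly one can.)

introduced : e — does not combine with never.
professor — combines: never : (t -> e) takes professor : t as argument, giving e.
every : (e -> t) — does not combine with never.

professor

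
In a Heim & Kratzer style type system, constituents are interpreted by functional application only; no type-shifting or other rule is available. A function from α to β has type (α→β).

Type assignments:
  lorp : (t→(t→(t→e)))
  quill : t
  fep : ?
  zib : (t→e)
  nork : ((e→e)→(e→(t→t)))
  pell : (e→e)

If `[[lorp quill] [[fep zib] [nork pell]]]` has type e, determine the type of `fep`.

[[lorp quill] [[fep zib] [nork pell]]] must have type e. The sister [lorp quill] has type (t→(t→e)); that is not a function onto e, so [[fep zib] [nork pell]] must be the functor, of type ((t→(t→e))→e).
[[fep zib] [nork pell]] must have type ((t→(t→e))→e). The sister [nork pell] has type (e→(t→t)); that is not a function onto ((t→(t→e))→e), so [fep zib] must be the functor, of type ((e→(t→t))→((t→(t→e))→e)).
[fep zib] must have type ((e→(t→t))→((t→(t→e))→e)). The sister zib has type (t→e); that is not a function onto ((e→(t→t))→((t→(t→e))→e)), so fep must be the functor, of type ((t→e)→((e→(t→t))→((t→(t→e))→e))).

((t→e)→((e→(t→t))→((t→(t→e))→e)))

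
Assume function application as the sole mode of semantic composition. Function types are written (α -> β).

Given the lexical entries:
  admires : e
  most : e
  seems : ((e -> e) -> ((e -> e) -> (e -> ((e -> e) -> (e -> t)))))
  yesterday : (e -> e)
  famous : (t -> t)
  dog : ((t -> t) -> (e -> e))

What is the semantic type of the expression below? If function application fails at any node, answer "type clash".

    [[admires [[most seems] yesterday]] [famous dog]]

type clash

[most seems]: e with ((e -> e) -> ((e -> e) -> (e -> ((e -> e) -> (e -> t))))) — neither is a function whose domain matches the other; composition fails here.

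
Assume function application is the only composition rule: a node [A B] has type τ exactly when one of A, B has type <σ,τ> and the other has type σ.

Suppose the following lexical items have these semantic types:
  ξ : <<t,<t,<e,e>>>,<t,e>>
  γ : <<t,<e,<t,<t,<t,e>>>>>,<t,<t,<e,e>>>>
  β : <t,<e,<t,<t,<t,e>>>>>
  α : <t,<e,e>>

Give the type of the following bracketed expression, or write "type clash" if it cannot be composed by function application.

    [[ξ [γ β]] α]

[γ β]: γ is <<t,<e,<t,<t,<t,e>>>>>,<t,<t,<e,e>>>>, β is <t,<e,<t,<t,<t,e>>>>>; result <t,<t,<e,e>>>.
[ξ [γ β]]: ξ is <<t,<t,<e,e>>>,<t,e>>, [γ β] is <t,<t,<e,e>>>; result <t,e>.
[[ξ [γ β]] α]: <t,e> with <t,<e,e>> — neither is a function whose domain matches the other; composition fails here.

type clash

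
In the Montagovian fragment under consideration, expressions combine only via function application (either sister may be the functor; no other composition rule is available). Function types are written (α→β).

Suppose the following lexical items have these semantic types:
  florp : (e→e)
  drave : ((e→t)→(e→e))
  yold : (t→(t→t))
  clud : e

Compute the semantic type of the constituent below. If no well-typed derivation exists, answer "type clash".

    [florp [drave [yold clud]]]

type clash

[yold clud]: (t→(t→t)) and e cannot combine by function application — type clash.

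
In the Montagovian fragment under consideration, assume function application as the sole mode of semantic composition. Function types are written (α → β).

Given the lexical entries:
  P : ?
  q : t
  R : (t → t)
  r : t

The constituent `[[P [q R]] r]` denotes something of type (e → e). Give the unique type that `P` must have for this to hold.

(t → (t → (e → e)))

[[P [q R]] r] must have type (e → e). The sister r has type t; that is not a function onto (e → e), so [P [q R]] must be the functor, of type (t → (e → e)).
[P [q R]] must have type (t → (e → e)). The sister [q R] has type t; that is not a function onto (t → (e → e)), so P must be the functor, of type (t → (t → (e → e))).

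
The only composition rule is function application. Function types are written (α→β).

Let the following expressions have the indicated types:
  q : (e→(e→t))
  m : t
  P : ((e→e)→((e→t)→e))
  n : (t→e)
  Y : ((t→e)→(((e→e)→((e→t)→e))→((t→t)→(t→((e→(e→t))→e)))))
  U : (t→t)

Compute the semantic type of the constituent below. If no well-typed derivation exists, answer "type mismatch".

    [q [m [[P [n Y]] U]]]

e

[n Y]: ((t→e)→(((e→e)→((e→t)→e))→((t→t)→(t→((e→(e→t))→e))))) applied to (t→e) yields (((e→e)→((e→t)→e))→((t→t)→(t→((e→(e→t))→e)))).
[P [n Y]]: (((e→e)→((e→t)→e))→((t→t)→(t→((e→(e→t))→e)))) applied to ((e→e)→((e→t)→e)) yields ((t→t)→(t→((e→(e→t))→e))).
[[P [n Y]] U]: ((t→t)→(t→((e→(e→t))→e))) applied to (t→t) yields (t→((e→(e→t))→e)).
[m [[P [n Y]] U]]: (t→((e→(e→t))→e)) applied to t yields ((e→(e→t))→e).
[q [m [[P [n Y]] U]]]: ((e→(e→t))→e) applied to (e→(e→t)) yields e.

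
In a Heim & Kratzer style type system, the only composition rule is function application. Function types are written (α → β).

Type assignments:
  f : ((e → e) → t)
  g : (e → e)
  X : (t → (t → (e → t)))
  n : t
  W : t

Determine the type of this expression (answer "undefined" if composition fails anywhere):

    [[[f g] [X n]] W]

[f g] — f of type ((e → e) → t) combines with g of type (e → e): type t.
[X n] — X of type (t → (t → (e → t))) combines with n of type t: type (t → (e → t)).
[[f g] [X n]] — [X n] of type (t → (e → t)) combines with [f g] of type t: type (e → t).
At [[[f g] [X n]] W]: neither (e → t) nor t can take the other as argument; the node is ill-typed.

undefined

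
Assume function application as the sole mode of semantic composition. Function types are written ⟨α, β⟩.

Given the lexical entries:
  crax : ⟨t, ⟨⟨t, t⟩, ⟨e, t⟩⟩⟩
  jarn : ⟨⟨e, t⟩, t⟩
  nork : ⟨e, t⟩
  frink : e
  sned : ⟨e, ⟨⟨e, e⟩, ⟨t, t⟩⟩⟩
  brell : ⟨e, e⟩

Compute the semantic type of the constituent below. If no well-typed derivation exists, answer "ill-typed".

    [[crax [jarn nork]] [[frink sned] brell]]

[jarn nork]: functor jarn : ⟨⟨e, t⟩, t⟩, argument nork : ⟨e, t⟩; result t.
[crax [jarn nork]]: functor crax : ⟨t, ⟨⟨t, t⟩, ⟨e, t⟩⟩⟩, argument [jarn nork] : t; result ⟨⟨t, t⟩, ⟨e, t⟩⟩.
[frink sned]: functor sned : ⟨e, ⟨⟨e, e⟩, ⟨t, t⟩⟩⟩, argument frink : e; result ⟨⟨e, e⟩, ⟨t, t⟩⟩.
[[frink sned] brell]: functor [frink sned] : ⟨⟨e, e⟩, ⟨t, t⟩⟩, argument brell : ⟨e, e⟩; result ⟨t, t⟩.
[[crax [jarn nork]] [[frink sned] brell]]: functor [crax [jarn nork]] : ⟨⟨t, t⟩, ⟨e, t⟩⟩, argument [[frink sned] brell] : ⟨t, t⟩; result ⟨e, t⟩.

⟨e, t⟩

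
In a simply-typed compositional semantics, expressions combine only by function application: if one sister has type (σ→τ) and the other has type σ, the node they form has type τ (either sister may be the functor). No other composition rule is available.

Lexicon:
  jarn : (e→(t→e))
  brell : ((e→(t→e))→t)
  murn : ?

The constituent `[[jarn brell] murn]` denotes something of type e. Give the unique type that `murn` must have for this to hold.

(t→e)

[[jarn brell] murn] is required to be e. [jarn brell] : t cannot yield e as functor, so murn : (t→e).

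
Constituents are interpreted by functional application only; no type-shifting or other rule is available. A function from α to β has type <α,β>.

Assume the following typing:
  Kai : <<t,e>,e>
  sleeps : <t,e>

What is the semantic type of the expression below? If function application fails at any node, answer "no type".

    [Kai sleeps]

e

At [Kai sleeps], Kai : <<t,e>,e> takes sleeps : <t,e>, giving e.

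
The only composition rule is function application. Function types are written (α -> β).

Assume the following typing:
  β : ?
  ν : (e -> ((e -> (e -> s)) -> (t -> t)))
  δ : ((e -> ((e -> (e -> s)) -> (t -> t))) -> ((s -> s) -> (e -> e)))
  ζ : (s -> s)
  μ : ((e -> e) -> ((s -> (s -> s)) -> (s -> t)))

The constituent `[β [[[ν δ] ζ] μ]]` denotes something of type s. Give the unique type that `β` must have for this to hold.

For [β [[[ν δ] ζ] μ]] to have type s with [[[ν δ] ζ] μ] of type ((s -> (s -> s)) -> (s -> t)), β must be the function: β : (((s -> (s -> s)) -> (s -> t)) -> s).

(((s -> (s -> s)) -> (s -> t)) -> s)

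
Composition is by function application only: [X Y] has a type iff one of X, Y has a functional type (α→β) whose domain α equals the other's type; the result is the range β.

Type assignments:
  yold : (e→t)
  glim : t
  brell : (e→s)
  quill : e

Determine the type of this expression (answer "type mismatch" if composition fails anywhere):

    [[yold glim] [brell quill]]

type mismatch

[yold glim]: (e→t) and t cannot combine by function application — type clash.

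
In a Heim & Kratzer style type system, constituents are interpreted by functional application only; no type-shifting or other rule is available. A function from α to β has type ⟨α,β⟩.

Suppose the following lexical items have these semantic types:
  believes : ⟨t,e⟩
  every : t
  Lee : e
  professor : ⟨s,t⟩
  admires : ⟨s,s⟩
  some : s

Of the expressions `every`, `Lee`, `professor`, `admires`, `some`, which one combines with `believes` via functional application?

every

every — combines: believes : ⟨t,e⟩ takes every : t as argument, giving e.
Lee : e — neither side's domain matches the other.
professor : ⟨s,t⟩ — neither side's domain matches the other.
admires : ⟨s,s⟩ — neither side's domain matches the other.
some : s — neither side's domain matches the other.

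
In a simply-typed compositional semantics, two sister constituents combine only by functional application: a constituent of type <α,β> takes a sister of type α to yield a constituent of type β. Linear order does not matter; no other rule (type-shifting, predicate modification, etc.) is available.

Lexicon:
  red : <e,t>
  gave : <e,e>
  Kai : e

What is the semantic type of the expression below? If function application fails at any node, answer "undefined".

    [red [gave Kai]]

t

[gave Kai]: <e,e> applied to e yields e.
[red [gave Kai]]: <e,t> applied to e yields t.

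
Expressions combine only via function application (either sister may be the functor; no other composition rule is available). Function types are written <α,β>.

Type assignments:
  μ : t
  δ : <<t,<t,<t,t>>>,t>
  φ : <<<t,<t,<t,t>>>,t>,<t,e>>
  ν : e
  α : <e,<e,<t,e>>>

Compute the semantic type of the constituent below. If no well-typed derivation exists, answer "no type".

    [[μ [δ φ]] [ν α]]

[δ φ]: <<<t,<t,<t,t>>>,t>,<t,e>> applied to <<t,<t,<t,t>>>,t> yields <t,e>.
[μ [δ φ]]: <t,e> applied to t yields e.
[ν α]: <e,<e,<t,e>>> applied to e yields <e,<t,e>>.
[[μ [δ φ]] [ν α]]: <e,<t,e>> applied to e yields <t,e>.

<t,e>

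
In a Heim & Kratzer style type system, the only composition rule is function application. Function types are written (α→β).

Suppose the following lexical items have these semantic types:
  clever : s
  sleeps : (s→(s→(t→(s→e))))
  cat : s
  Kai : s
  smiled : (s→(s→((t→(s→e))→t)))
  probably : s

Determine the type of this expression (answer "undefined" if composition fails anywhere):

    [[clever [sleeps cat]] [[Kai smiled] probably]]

t

[sleeps cat]: functor sleeps : (s→(s→(t→(s→e)))), argument cat : s; result (s→(t→(s→e))).
[clever [sleeps cat]]: functor [sleeps cat] : (s→(t→(s→e))), argument clever : s; result (t→(s→e)).
[Kai smiled]: functor smiled : (s→(s→((t→(s→e))→t))), argument Kai : s; result (s→((t→(s→e))→t)).
[[Kai smiled] probably]: functor [Kai smiled] : (s→((t→(s→e))→t)), argument probably : s; result ((t→(s→e))→t).
[[clever [sleeps cat]] [[Kai smiled] probably]]: functor [[Kai smiled] probably] : ((t→(s→e))→t), argument [clever [sleeps cat]] : (t→(s→e)); result t.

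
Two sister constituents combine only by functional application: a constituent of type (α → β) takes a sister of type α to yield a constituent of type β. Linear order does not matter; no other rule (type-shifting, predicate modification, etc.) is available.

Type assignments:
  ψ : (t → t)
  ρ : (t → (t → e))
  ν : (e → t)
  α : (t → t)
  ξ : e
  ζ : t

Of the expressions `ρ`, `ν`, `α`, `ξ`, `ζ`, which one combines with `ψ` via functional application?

ζ

ρ : (t → (t → e)) — ψ needs t; ρ needs t; neither fits.
ν : (e → t) — ψ needs t; ν needs e; neither fits.
α : (t → t) — ψ needs t; α needs t; neither fits.
ξ : e — ψ needs t; ξ needs nothing (atomic); neither fits.
ζ — combines: ψ : (t → t) takes ζ : t as argument, giving t.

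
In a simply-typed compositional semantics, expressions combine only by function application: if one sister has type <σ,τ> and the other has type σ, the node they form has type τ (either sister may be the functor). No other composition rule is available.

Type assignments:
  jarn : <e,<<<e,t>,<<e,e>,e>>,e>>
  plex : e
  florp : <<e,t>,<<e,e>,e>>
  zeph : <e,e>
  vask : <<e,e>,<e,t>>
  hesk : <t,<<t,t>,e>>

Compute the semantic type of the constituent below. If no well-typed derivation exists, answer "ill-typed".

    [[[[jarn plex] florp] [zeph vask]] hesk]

<<t,t>,e>

[jarn plex]: jarn is <e,<<<e,t>,<<e,e>,e>>,e>>, plex is e; result <<<e,t>,<<e,e>,e>>,e>.
[[jarn plex] florp]: [jarn plex] is <<<e,t>,<<e,e>,e>>,e>, florp is <<e,t>,<<e,e>,e>>; result e.
[zeph vask]: vask is <<e,e>,<e,t>>, zeph is <e,e>; result <e,t>.
[[[jarn plex] florp] [zeph vask]]: [zeph vask] is <e,t>, [[jarn plex] florp] is e; result t.
[[[[jarn plex] florp] [zeph vask]] hesk]: hesk is <t,<<t,t>,e>>, [[[jarn plex] florp] [zeph vask]] is t; result <<t,t>,e>.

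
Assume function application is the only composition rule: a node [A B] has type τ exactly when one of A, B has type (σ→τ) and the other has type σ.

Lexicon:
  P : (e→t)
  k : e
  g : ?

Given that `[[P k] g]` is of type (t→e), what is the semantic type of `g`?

(t→(t→e))

For [[P k] g] to have type (t→e) with [P k] of type t, g must be the function: g : (t→(t→e)).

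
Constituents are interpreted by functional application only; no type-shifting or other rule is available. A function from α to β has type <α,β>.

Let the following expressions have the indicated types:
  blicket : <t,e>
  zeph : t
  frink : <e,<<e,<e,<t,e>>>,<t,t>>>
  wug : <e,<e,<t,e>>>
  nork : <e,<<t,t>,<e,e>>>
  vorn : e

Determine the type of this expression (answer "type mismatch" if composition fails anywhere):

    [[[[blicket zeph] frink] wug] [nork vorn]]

<e,e>

At [blicket zeph], blicket : <t,e> takes zeph : t, giving e.
At [[blicket zeph] frink], frink : <e,<<e,<e,<t,e>>>,<t,t>>> takes [blicket zeph] : e, giving <<e,<e,<t,e>>>,<t,t>>.
At [[[blicket zeph] frink] wug], [[blicket zeph] frink] : <<e,<e,<t,e>>>,<t,t>> takes wug : <e,<e,<t,e>>>, giving <t,t>.
At [nork vorn], nork : <e,<<t,t>,<e,e>>> takes vorn : e, giving <<t,t>,<e,e>>.
At [[[[blicket zeph] frink] wug] [nork vorn]], [nork vorn] : <<t,t>,<e,e>> takes [[[blicket zeph] frink] wug] : <t,t>, giving <e,e>.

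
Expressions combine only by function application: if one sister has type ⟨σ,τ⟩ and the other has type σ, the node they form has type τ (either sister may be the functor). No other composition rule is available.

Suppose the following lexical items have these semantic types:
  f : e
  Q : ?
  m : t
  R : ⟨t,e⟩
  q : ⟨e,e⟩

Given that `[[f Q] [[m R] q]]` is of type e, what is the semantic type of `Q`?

[[f Q] [[m R] q]] must have type e. The sister [[m R] q] has type e; that is not a function onto e, so [f Q] must be the functor, of type ⟨e,e⟩.
[f Q] must have type ⟨e,e⟩. The sister f has type e; that is not a function onto ⟨e,e⟩, so Q must be the functor, of type ⟨e,⟨e,e⟩⟩.

⟨e,⟨e,e⟩⟩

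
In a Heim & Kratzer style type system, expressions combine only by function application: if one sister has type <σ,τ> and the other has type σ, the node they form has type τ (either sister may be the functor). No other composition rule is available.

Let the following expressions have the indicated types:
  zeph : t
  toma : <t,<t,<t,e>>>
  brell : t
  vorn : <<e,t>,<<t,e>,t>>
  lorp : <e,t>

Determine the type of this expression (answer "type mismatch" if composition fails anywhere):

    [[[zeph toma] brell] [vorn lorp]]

t

[zeph toma]: functor toma : <t,<t,<t,e>>>, argument zeph : t; result <t,<t,e>>.
[[zeph toma] brell]: functor [zeph toma] : <t,<t,e>>, argument brell : t; result <t,e>.
[vorn lorp]: functor vorn : <<e,t>,<<t,e>,t>>, argument lorp : <e,t>; result <<t,e>,t>.
[[[zeph toma] brell] [vorn lorp]]: functor [vorn lorp] : <<t,e>,t>, argument [[zeph toma] brell] : <t,e>; result t.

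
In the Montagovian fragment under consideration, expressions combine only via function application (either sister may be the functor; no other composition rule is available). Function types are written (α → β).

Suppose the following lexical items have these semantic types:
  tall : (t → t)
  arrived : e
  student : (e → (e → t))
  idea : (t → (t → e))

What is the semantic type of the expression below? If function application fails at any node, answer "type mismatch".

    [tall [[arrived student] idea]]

type mismatch

[arrived student]: functor student : (e → (e → t)), argument arrived : e; result (e → t).
[[arrived student] idea]: (e → t) with (t → (t → e)) — neither is a function whose domain matches the other; composition fails here.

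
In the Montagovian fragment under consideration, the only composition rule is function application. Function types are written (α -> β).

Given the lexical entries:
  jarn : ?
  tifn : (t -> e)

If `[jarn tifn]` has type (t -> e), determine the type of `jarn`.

At [jarn tifn] (required: (t -> e)): tifn is (t -> e), which is not a function with range (t -> e); hence jarn is the functor — type ((t -> e) -> (t -> e)).

((t -> e) -> (t -> e))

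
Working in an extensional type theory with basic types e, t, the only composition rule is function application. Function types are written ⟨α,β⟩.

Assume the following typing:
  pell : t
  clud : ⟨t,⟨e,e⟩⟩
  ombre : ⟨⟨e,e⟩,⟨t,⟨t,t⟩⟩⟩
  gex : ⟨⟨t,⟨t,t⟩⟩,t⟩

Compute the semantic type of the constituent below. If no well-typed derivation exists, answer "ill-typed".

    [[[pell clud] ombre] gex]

[pell clud] — clud of type ⟨t,⟨e,e⟩⟩ combines with pell of type t: type ⟨e,e⟩.
[[pell clud] ombre] — ombre of type ⟨⟨e,e⟩,⟨t,⟨t,t⟩⟩⟩ combines with [pell clud] of type ⟨e,e⟩: type ⟨t,⟨t,t⟩⟩.
[[[pell clud] ombre] gex] — gex of type ⟨⟨t,⟨t,t⟩⟩,t⟩ combines with [[pell clud] ombre] of type ⟨t,⟨t,t⟩⟩: type t.

t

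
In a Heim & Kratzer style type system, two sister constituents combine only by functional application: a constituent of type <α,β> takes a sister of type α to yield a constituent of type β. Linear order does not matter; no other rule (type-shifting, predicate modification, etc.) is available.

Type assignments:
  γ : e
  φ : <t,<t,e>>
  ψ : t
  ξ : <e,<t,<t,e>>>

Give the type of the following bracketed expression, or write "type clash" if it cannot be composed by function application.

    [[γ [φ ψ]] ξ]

type clash

[φ ψ]: <t,<t,e>> applied to t yields <t,e>.
[γ [φ ψ]]: e with <t,e> — neither is a function whose domain matches the other; composition fails here.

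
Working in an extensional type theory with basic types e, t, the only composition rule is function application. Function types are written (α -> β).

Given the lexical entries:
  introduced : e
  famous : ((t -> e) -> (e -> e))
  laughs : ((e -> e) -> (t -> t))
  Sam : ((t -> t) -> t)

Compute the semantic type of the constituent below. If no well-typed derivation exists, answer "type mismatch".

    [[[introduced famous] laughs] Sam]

type mismatch

[introduced famous]: e and ((t -> e) -> (e -> e)) cannot combine by function application — type clash.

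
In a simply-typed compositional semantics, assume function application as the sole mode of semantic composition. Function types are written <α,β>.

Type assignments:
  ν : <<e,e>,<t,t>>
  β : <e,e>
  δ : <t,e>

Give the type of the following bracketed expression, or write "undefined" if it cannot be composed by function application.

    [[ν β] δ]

[ν β]: <<e,e>,<t,t>> applied to <e,e> yields <t,t>.
[[ν β] δ]: <t,t> with <t,e> — neither is a function whose domain matches the other; composition fails here.

undefined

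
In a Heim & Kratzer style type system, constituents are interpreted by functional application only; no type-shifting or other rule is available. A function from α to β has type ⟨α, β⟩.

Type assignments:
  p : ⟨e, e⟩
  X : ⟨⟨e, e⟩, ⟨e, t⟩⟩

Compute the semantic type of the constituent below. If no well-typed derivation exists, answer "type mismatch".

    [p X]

⟨e, t⟩

[p X]: functor X : ⟨⟨e, e⟩, ⟨e, t⟩⟩, argument p : ⟨e, e⟩; result ⟨e, t⟩.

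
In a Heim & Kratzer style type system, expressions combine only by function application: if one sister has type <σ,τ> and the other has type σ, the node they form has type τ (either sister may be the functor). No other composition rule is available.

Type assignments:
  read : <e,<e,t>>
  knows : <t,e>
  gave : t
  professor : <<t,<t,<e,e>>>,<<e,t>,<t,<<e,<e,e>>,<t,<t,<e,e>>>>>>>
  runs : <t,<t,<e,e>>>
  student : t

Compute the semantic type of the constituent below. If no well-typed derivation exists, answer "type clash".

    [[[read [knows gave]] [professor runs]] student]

<<e,<e,e>>,<t,<t,<e,e>>>>

[knows gave]: functor knows : <t,e>, argument gave : t; result e.
[read [knows gave]]: functor read : <e,<e,t>>, argument [knows gave] : e; result <e,t>.
[professor runs]: functor professor : <<t,<t,<e,e>>>,<<e,t>,<t,<<e,<e,e>>,<t,<t,<e,e>>>>>>>, argument runs : <t,<t,<e,e>>>; result <<e,t>,<t,<<e,<e,e>>,<t,<t,<e,e>>>>>>.
[[read [knows gave]] [professor runs]]: functor [professor runs] : <<e,t>,<t,<<e,<e,e>>,<t,<t,<e,e>>>>>>, argument [read [knows gave]] : <e,t>; result <t,<<e,<e,e>>,<t,<t,<e,e>>>>>.
[[[read [knows gave]] [professor runs]] student]: functor [[read [knows gave]] [professor runs]] : <t,<<e,<e,e>>,<t,<t,<e,e>>>>>, argument student : t; result <<e,<e,e>>,<t,<t,<e,e>>>>.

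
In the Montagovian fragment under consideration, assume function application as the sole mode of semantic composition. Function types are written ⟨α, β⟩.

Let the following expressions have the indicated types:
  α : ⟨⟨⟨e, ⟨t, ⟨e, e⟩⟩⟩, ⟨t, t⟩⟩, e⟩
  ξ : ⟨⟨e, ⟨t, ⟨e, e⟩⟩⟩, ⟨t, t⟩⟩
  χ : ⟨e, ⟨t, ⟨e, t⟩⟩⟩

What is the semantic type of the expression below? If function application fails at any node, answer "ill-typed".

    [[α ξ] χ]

⟨t, ⟨e, t⟩⟩

[α ξ] — α of type ⟨⟨⟨e, ⟨t, ⟨e, e⟩⟩⟩, ⟨t, t⟩⟩, e⟩ combines with ξ of type ⟨⟨e, ⟨t, ⟨e, e⟩⟩⟩, ⟨t, t⟩⟩: type e.
[[α ξ] χ] — χ of type ⟨e, ⟨t, ⟨e, t⟩⟩⟩ combines with [α ξ] of type e: type ⟨t, ⟨e, t⟩⟩.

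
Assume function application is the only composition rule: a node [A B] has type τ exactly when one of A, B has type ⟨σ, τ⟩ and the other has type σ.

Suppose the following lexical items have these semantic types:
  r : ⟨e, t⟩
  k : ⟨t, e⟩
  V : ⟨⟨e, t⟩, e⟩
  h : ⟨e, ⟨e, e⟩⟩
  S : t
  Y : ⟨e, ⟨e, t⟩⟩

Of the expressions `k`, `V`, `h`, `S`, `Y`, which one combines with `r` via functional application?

V

k : ⟨t, e⟩ — neither side's domain matches the other.
V — combines: V : ⟨⟨e, t⟩, e⟩ takes r : ⟨e, t⟩ as argument, giving e.
h : ⟨e, ⟨e, e⟩⟩ — neither side's domain matches the other.
S : t — neither side's domain matches the other.
Y : ⟨e, ⟨e, t⟩⟩ — neither side's domain matches the other.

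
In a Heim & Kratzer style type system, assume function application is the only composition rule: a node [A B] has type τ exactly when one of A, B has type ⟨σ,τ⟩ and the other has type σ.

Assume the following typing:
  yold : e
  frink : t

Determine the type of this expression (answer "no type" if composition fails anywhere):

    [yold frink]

[yold frink]: e and t cannot combine by function application — type clash.

no type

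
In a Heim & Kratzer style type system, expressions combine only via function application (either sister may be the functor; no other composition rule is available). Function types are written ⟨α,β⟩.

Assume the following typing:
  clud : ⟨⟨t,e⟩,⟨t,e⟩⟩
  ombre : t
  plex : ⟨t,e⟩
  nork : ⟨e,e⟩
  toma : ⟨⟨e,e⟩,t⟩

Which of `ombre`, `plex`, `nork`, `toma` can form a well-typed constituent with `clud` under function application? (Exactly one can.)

plex

ombre : t — clud needs ⟨t,e⟩; ombre needs nothing (atomic); neither fits.
plex — combines: clud : ⟨⟨t,e⟩,⟨t,e⟩⟩ takes plex : ⟨t,e⟩ as argument, giving ⟨t,e⟩.
nork : ⟨e,e⟩ — clud needs ⟨t,e⟩; nork needs e; neither fits.
toma : ⟨⟨e,e⟩,t⟩ — clud needs ⟨t,e⟩; toma needs ⟨e,e⟩; neither fits.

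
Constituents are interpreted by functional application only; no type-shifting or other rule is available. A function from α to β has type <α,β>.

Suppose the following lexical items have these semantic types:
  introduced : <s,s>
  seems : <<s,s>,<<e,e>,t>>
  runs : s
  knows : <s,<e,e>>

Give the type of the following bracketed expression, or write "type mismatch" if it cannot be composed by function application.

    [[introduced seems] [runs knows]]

t

[introduced seems]: seems is <<s,s>,<<e,e>,t>>, introduced is <s,s>; result <<e,e>,t>.
[runs knows]: knows is <s,<e,e>>, runs is s; result <e,e>.
[[introduced seems] [runs knows]]: [introduced seems] is <<e,e>,t>, [runs knows] is <e,e>; result t.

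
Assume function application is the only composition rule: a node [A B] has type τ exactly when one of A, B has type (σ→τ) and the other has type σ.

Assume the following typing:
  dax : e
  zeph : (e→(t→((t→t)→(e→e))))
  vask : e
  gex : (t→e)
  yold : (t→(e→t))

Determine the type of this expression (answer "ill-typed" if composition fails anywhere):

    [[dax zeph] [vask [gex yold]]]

ill-typed

At [dax zeph], zeph : (e→(t→((t→t)→(e→e)))) takes dax : e, giving (t→((t→t)→(e→e))).
[gex yold]: (t→e) and (t→(e→t)) cannot combine by function application — type clash.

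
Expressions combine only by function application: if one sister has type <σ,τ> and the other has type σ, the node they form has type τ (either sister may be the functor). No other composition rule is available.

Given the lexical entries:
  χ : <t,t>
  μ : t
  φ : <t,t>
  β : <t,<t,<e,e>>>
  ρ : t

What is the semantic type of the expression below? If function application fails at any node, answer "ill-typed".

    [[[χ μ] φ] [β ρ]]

<e,e>

At [χ μ], χ : <t,t> takes μ : t, giving t.
At [[χ μ] φ], φ : <t,t> takes [χ μ] : t, giving t.
At [β ρ], β : <t,<t,<e,e>>> takes ρ : t, giving <t,<e,e>>.
At [[[χ μ] φ] [β ρ]], [β ρ] : <t,<e,e>> takes [[χ μ] φ] : t, giving <e,e>.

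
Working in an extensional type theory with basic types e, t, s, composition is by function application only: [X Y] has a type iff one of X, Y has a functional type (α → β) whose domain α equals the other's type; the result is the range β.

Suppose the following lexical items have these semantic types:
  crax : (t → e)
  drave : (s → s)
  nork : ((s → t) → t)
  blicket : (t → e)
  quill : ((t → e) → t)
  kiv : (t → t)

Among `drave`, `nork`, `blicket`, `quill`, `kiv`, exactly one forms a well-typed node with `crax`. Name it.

quill

drave : (s → s) — neither side's domain matches the other.
nork : ((s → t) → t) — neither side's domain matches the other.
blicket : (t → e) — neither side's domain matches the other.
quill — combines: quill : ((t → e) → t) takes crax : (t → e) as argument, giving t.
kiv : (t → t) — neither side's domain matches the other.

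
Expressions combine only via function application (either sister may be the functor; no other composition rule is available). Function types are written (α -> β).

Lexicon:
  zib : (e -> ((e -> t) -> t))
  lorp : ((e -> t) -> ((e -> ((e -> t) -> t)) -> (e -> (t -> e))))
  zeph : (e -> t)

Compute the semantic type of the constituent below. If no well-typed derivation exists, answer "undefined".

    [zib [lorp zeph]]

[lorp zeph]: ((e -> t) -> ((e -> ((e -> t) -> t)) -> (e -> (t -> e)))) applied to (e -> t) yields ((e -> ((e -> t) -> t)) -> (e -> (t -> e))).
[zib [lorp zeph]]: ((e -> ((e -> t) -> t)) -> (e -> (t -> e))) applied to (e -> ((e -> t) -> t)) yields (e -> (t -> e)).

(e -> (t -> e))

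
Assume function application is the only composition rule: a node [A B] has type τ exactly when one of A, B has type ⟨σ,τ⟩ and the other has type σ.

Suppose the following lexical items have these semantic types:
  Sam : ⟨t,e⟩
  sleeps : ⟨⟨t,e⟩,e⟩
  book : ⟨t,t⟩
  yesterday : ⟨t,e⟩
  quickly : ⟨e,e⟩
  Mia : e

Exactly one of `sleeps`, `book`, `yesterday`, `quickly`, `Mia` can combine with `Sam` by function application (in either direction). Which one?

sleeps

sleeps — combines: sleeps : ⟨⟨t,e⟩,e⟩ takes Sam : ⟨t,e⟩ as argument, giving e.
book : ⟨t,t⟩ — no; Sam wants t, and book wants t.
yesterday : ⟨t,e⟩ — no; Sam wants t, and yesterday wants t.
quickly : ⟨e,e⟩ — no; Sam wants t, and quickly wants e.
Mia : e — no; Sam wants t, and Mia wants nothing (atomic).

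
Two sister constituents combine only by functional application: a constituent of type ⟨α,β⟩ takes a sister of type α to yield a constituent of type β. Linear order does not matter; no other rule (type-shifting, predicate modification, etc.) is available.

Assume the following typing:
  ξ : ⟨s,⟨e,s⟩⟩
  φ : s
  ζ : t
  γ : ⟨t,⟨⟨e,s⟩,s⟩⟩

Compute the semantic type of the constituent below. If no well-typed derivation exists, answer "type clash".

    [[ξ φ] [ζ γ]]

[ξ φ] — ξ of type ⟨s,⟨e,s⟩⟩ combines with φ of type s: type ⟨e,s⟩.
[ζ γ] — γ of type ⟨t,⟨⟨e,s⟩,s⟩⟩ combines with ζ of type t: type ⟨⟨e,s⟩,s⟩.
[[ξ φ] [ζ γ]] — [ζ γ] of type ⟨⟨e,s⟩,s⟩ combines with [ξ φ] of type ⟨e,s⟩: type s.

s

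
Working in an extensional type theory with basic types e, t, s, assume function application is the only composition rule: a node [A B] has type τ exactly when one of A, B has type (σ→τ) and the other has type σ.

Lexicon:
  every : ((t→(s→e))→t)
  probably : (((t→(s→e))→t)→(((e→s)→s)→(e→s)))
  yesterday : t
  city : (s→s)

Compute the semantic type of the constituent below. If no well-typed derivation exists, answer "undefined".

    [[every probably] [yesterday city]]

[every probably]: probably is (((t→(s→e))→t)→(((e→s)→s)→(e→s))), every is ((t→(s→e))→t); result (((e→s)→s)→(e→s)).
[yesterday city]: t and (s→s) cannot combine by function application — type clash.

undefined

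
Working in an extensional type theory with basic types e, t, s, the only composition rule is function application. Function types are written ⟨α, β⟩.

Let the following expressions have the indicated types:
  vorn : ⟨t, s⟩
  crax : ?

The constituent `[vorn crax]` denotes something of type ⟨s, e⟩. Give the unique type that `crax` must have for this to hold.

⟨⟨t, s⟩, ⟨s, e⟩⟩

For [vorn crax] to have type ⟨s, e⟩ with vorn of type ⟨t, s⟩, crax must be the function: crax : ⟨⟨t, s⟩, ⟨s, e⟩⟩.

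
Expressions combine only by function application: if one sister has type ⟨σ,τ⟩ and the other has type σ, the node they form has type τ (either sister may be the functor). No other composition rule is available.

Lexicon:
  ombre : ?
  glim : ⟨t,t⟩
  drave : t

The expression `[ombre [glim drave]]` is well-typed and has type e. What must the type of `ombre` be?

At [ombre [glim drave]] (required: e): [glim drave] is t, which is not a function with range e; hence ombre is the functor — type ⟨t,e⟩.

⟨t,e⟩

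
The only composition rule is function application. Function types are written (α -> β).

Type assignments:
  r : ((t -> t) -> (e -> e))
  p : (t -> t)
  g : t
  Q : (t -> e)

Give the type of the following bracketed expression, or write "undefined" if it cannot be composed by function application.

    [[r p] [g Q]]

e

[r p]: r is ((t -> t) -> (e -> e)), p is (t -> t); result (e -> e).
[g Q]: Q is (t -> e), g is t; result e.
[[r p] [g Q]]: [r p] is (e -> e), [g Q] is e; result e.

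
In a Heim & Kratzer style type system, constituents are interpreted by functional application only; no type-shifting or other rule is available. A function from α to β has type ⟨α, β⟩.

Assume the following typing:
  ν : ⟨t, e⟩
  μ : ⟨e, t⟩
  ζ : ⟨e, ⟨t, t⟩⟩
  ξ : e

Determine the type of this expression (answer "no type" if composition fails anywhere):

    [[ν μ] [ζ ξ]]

[ν μ]: ⟨t, e⟩ and ⟨e, t⟩ cannot combine by function application — type clash.

no type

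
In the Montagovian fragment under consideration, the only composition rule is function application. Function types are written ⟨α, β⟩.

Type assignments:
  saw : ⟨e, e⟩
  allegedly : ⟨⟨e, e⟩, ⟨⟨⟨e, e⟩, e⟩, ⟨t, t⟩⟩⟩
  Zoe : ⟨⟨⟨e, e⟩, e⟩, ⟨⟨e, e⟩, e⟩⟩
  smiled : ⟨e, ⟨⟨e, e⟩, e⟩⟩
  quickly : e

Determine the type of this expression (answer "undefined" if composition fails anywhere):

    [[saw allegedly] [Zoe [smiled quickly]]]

⟨t, t⟩

At [saw allegedly], allegedly : ⟨⟨e, e⟩, ⟨⟨⟨e, e⟩, e⟩, ⟨t, t⟩⟩⟩ takes saw : ⟨e, e⟩, giving ⟨⟨⟨e, e⟩, e⟩, ⟨t, t⟩⟩.
At [smiled quickly], smiled : ⟨e, ⟨⟨e, e⟩, e⟩⟩ takes quickly : e, giving ⟨⟨e, e⟩, e⟩.
At [Zoe [smiled quickly]], Zoe : ⟨⟨⟨e, e⟩, e⟩, ⟨⟨e, e⟩, e⟩⟩ takes [smiled quickly] : ⟨⟨e, e⟩, e⟩, giving ⟨⟨e, e⟩, e⟩.
At [[saw allegedly] [Zoe [smiled quickly]]], [saw allegedly] : ⟨⟨⟨e, e⟩, e⟩, ⟨t, t⟩⟩ takes [Zoe [smiled quickly]] : ⟨⟨e, e⟩, e⟩, giving ⟨t, t⟩.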